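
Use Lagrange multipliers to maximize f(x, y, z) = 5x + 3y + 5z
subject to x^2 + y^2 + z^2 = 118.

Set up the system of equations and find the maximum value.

Lagrange conditions: 5 = 2*lambda*x, 3 = 2*lambda*y, 5 = 2*lambda*z
So x:5 = y:3 = z:5, i.e. x = 5t, y = 3t, z = 5t
Constraint: t^2*(5^2 + 3^2 + 5^2) = 118
  t^2 * 59 = 118  =>  t = sqrt(2)
Maximum = 5*5t + 3*3t + 5*5t = 59*sqrt(2) = sqrt(6962)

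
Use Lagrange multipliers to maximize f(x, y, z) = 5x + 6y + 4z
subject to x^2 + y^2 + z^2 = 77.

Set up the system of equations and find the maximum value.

Lagrange conditions: 5 = 2*lambda*x, 6 = 2*lambda*y, 4 = 2*lambda*z
So x:5 = y:6 = z:4, i.e. x = 5t, y = 6t, z = 4t
Constraint: t^2*(5^2 + 6^2 + 4^2) = 77
  t^2 * 77 = 77  =>  t = sqrt(1)
Maximum = 5*5t + 6*6t + 4*4t = 77*sqrt(1) = 77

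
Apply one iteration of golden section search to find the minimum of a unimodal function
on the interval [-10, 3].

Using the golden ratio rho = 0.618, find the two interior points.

Golden section search on [-10, 3].
Golden ratio rho = 0.618 (approx).
Interior points:
  x_1 = -10 + (1-0.618)*13 = -5.0340
  x_2 = -10 + 0.618*13 = -1.9660
Compare f(x_1) and f(x_2) to determine which subinterval to keep.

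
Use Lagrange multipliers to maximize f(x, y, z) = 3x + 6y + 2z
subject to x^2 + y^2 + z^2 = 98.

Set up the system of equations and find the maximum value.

Lagrange conditions: 3 = 2*lambda*x, 6 = 2*lambda*y, 2 = 2*lambda*z
So x:3 = y:6 = z:2, i.e. x = 3t, y = 6t, z = 2t
Constraint: t^2*(3^2 + 6^2 + 2^2) = 98
  t^2 * 49 = 98  =>  t = sqrt(2)
Maximum = 3*3t + 6*6t + 2*2t = 49*sqrt(2) = sqrt(4802)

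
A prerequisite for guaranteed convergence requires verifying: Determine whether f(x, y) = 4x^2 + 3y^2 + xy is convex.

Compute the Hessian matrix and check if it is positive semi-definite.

f(x,y) = 4x^2 + 3y^2 + xy
Hessian H = [[8, 1], [1, 6]]
trace(H) = 14, det(H) = 47
Eigenvalues: (14 +/- sqrt(8)) / 2 = 8.414, 5.586
Since both eigenvalues > 0, f is convex.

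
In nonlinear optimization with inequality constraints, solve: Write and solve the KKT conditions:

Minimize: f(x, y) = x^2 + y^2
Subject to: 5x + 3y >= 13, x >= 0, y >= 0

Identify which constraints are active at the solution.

KKT conditions for min x^2 + y^2 s.t. 5x + 3y >= 13, x >= 0, y >= 0:
Stationarity: 2x = mu*5 + mu_x, 2y = mu*3 + mu_y, with mu, mu_x, mu_y >= 0
Complementary slackness: mu*(5x + 3y - 13) = 0, mu_x*x = 0, mu_y*y = 0
(0, 0) is infeasible (5*0 + 3*0 < 13), so if mu = 0 stationarity would force x = mu_x/2 >= 0, y = mu_y/2 >= 0 with mu_x*x = mu_y*y = 0, i.e. x = y = 0: contradiction. Hence mu > 0 and 5x + 3y = 13 is active.
Try x > 0, y > 0 (so mu_x = mu_y = 0): x = 5*mu/2, y = 3*mu/2
Substitute: 5*(5*mu/2) + 3*(3*mu/2) = 13
  mu*34/2 = 13 => mu = 13/17
x* = 65/34 > 0, y* = 39/34 > 0, consistent with mu_x = mu_y = 0.
f is convex and the constraints are linear, so this KKT point is the global minimum.
f* = 169/34
Active constraints: 5x + 3y >= 13 (holds with equality, mu = 13/17 > 0); x >= 0 and y >= 0 are inactive (mu_x = mu_y = 0).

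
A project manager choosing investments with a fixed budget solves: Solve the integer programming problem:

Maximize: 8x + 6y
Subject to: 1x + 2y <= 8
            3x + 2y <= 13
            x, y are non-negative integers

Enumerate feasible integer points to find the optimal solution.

Constraint 1: 1x + 2y <= 8
Constraint 2: 3x + 2y <= 13
Feasible x range (need y >= 0): 0 <= x <= min(8/1, 13/3) => x in {0, ..., 4}.
Enumerate feasible integer points row by row (the coefficient of y is 6 > 0, so for each x the largest feasible y gives the best value):
  x = 0: y <= min((8 - 1*0)/2, (13 - 3*0)/2) => y in {0, ..., 4}; best 8*0 + 6*4 = 24
  x = 1: y <= min((8 - 1*1)/2, (13 - 3*1)/2) => y in {0, ..., 3}; best 8*1 + 6*3 = 26
  x = 2: y <= min((8 - 1*2)/2, (13 - 3*2)/2) => y in {0, ..., 3}; best 8*2 + 6*3 = 34
  x = 3: y <= min((8 - 1*3)/2, (13 - 3*3)/2) => y in {0, ..., 2}; best 8*3 + 6*2 = 36
  x = 4: y <= min((8 - 1*4)/2, (13 - 3*4)/2) => y in {0}; best 8*4 + 6*0 = 32
The maximum 8x + 6y = 36 is achieved at x = 3, y = 2.
Check: 1*3 + 2*2 = 7 <= 8 and 3*3 + 2*2 = 13 <= 13.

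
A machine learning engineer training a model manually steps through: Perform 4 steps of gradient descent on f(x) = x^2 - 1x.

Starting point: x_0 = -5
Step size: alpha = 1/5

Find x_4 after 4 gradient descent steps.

f(x) = x^2 - 1x, f'(x) = 2x + (-1)
Step 1: f'(-5) = -11, x_1 = -5 - 1/5 * -11 = -14/5
Step 2: f'(-14/5) = -33/5, x_2 = -14/5 - 1/5 * -33/5 = -37/25
Step 3: f'(-37/25) = -99/25, x_3 = -37/25 - 1/5 * -99/25 = -86/125
Step 4: f'(-86/125) = -297/125, x_4 = -86/125 - 1/5 * -297/125 = -133/625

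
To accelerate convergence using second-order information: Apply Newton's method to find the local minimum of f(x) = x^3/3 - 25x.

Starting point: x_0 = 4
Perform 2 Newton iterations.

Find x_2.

f(x) = x^3/3 - 25x
f'(x) = x^2 - 25, f''(x) = 2x
Newton update: x_{n+1} = x_n - (x_n^2 - 25)/(2*x_n)
Step 1: x_0 = 4, f'=-9, f''=8, x_1 = 41/8
Step 2: x_1 = 41/8, f'=81/64, f''=41/4, x_2 = 3281/656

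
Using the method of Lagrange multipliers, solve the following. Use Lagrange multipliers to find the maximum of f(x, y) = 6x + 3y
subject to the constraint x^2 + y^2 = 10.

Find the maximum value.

Set up Lagrange conditions: grad f = lambda * grad g
  6 = 2*lambda*x
  3 = 2*lambda*y
From these: x/y = 6/3, so x = 6t, y = 3t for some t.
Substitute into constraint: (6t)^2 + (3t)^2 = 10
  t^2 * 45 = 10
  t = sqrt(10/45)
Maximum = 6*x + 3*y = (6^2 + 3^2)*t = 45 * sqrt(10/45) = sqrt(450)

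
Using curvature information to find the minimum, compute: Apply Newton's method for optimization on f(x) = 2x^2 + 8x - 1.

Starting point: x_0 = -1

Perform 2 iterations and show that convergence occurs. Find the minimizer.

f(x) = 2x^2 + 8x - 1, f'(x) = 4x + (8), f''(x) = 4
Step 1: f'(-1) = 4, x_1 = -1 - 4/4 = -2
Step 2: f'(-2) = 0, x_2 = -2 (converged)
Newton's method converges in 1 step for quadratics.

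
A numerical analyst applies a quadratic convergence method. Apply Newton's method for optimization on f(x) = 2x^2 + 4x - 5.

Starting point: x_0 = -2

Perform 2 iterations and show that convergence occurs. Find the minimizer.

f(x) = 2x^2 + 4x - 5, f'(x) = 4x + (4), f''(x) = 4
Step 1: f'(-2) = -4, x_1 = -2 - -4/4 = -1
Step 2: f'(-1) = 0, x_2 = -1 (converged)
Newton's method converges in 1 step for quadratics.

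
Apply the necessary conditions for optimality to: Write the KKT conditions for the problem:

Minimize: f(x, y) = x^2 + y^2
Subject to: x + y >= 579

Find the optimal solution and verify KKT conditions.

KKT conditions for min x^2 + y^2 s.t. x + y >= 579:
Stationarity: 2x = mu, 2y = mu
So x = y = mu/2.
Complementary slackness: mu*(x + y - 579) = 0
Primal feasibility: x + y >= 579; dual feasibility: mu >= 0
If mu = 0 then x = y = 0, but 0 + 0 < 579 is infeasible, so the constraint is active.
Constraint active: x + y = 2*(mu/2) = 579 => mu = 579
x = y = 579/2, f = 335241/2
Verify: stationarity 2*(579/2) = 579 = mu; primal 579/2 + 579/2 = 579 >= 579; dual mu = 579 >= 0; complementary slackness 579*(579 - 579) = 0. All KKT conditions hold.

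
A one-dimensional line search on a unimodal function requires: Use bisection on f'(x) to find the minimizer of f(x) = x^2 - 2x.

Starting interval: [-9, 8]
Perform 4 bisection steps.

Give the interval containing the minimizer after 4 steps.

Finding critical point of f(x) = x^2 - 2x using bisection on f'(x) = 2x + -2.
f'(x) = 0 when x = 1.
Starting interval: [-9, 8]
Step 1: mid = -1/2, f'(mid) = -3, new interval = [-1/2, 8]
Step 2: mid = 15/4, f'(mid) = 11/2, new interval = [-1/2, 15/4]
Step 3: mid = 13/8, f'(mid) = 5/4, new interval = [-1/2, 13/8]
Step 4: mid = 9/16, f'(mid) = -7/8, new interval = [9/16, 13/8]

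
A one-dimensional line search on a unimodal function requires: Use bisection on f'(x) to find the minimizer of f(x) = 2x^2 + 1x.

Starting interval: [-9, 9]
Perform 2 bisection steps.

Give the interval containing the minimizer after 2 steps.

Finding critical point of f(x) = 2x^2 + 1x using bisection on f'(x) = 4x + 1.
f'(x) = 0 when x = -1/4.
Starting interval: [-9, 9]
Step 1: mid = 0, f'(mid) = 1, new interval = [-9, 0]
Step 2: mid = -9/2, f'(mid) = -17, new interval = [-9/2, 0]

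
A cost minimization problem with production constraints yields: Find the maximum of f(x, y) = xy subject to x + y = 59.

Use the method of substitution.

Substitute y = 59 - x into f(x,y) = xy:
g(x) = x(59 - x) = 59x - x^2
g'(x) = 59 - 2x = 0  =>  x = 59/2
y = 59 - 59/2 = 59/2
Maximum value = (59/2) * (59/2) = 3481/4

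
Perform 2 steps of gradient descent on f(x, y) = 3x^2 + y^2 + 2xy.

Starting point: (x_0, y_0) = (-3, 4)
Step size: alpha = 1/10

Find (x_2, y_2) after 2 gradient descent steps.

f(x,y) = 3x^2 + y^2 + 2xy
grad_x = 6x + 2y, grad_y = 2y + 2x
Step 1: grad = (-10, 2), (-2, 19/5)
Step 2: grad = (-22/5, 18/5), (-39/25, 86/25)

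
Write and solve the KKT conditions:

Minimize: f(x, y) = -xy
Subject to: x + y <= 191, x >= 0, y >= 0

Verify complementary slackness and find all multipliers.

Problem: min -xy s.t. x + y <= 191 (multiplier lambda), x >= 0 (mu_x), y >= 0 (mu_y)
KKT stationarity: -y + lambda - mu_x = 0, -x + lambda - mu_y = 0, with lambda, mu_x, mu_y >= 0
Complementary slackness: lambda*(x + y - 191) = 0, mu_x*x = 0, mu_y*y = 0
If lambda = 0: y = -mu_x <= 0 and x = -mu_y <= 0 force x = y = 0 with f = 0; but x = y = 191/2 is feasible with f = -36481/4 < 0, so this is not the minimum. Hence lambda > 0 and x + y = 191.
Try x > 0, y > 0 (so mu_x = mu_y = 0): y = lambda, x = lambda => x = y = lambda
x + y = 191 => 2*lambda = 191 => lambda = 191/2
x* = y* = 191/2 > 0, consistent with mu_x = mu_y = 0.
(Any feasible point with x = 0 or y = 0 has f = 0 > -36481/4, so the minimum is not on those boundaries.)
min(-xy) = -36481/4 (i.e. max xy = 36481/4)
Multipliers: lambda = 191/2, mu_x = 0, mu_y = 0
Complementary slackness: lambda*(x + y - 191) = 191/2*(191/2 + 191/2 - 191) = 0, mu_x*x = 0*191/2 = 0, mu_y*y = 0*191/2 = 0. Satisfied.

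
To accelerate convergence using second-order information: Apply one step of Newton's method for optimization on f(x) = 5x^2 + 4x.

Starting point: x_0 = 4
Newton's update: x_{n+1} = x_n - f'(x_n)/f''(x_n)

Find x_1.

f(x) = 5x^2 + 4x
f'(x) = 10x + (4), f''(x) = 10
Newton step: x_1 = x_0 - f'(x_0)/f''(x_0)
f'(4) = 44
x_1 = 4 - 44/10 = -2/5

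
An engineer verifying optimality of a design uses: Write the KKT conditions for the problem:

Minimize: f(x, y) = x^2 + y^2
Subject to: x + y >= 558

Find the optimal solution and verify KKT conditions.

KKT conditions for min x^2 + y^2 s.t. x + y >= 558:
Stationarity: 2x = mu, 2y = mu
So x = y = mu/2.
Complementary slackness: mu*(x + y - 558) = 0
Primal feasibility: x + y >= 558; dual feasibility: mu >= 0
If mu = 0 then x = y = 0, but 0 + 0 < 558 is infeasible, so the constraint is active.
Constraint active: x + y = 2*(mu/2) = 558 => mu = 558
x = y = 279, f = 155682
Verify: stationarity 2*279 = 558 = mu; primal 279 + 279 = 558 >= 558; dual mu = 558 >= 0; complementary slackness 558*(558 - 558) = 0. All KKT conditions hold.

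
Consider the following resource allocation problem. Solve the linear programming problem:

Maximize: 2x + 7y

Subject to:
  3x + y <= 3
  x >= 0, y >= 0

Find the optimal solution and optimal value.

The feasible region has vertices at [(0, 0), (1, 0), (0, 3)].
Checking objective 2x + 7y at each vertex:
  (0, 0): 2*0 + 7*0 = 0
  (1, 0): 2*1 + 7*0 = 2
  (0, 3): 2*0 + 7*3 = 21
Maximum is 21 at (0, 3).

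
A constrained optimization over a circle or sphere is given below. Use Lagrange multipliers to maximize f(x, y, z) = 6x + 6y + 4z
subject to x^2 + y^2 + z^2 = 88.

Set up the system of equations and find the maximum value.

Lagrange conditions: 6 = 2*lambda*x, 6 = 2*lambda*y, 4 = 2*lambda*z
So x:6 = y:6 = z:4, i.e. x = 6t, y = 6t, z = 4t
Constraint: t^2*(6^2 + 6^2 + 4^2) = 88
  t^2 * 88 = 88  =>  t = sqrt(1)
Maximum = 6*6t + 6*6t + 4*4t = 88*sqrt(1) = 88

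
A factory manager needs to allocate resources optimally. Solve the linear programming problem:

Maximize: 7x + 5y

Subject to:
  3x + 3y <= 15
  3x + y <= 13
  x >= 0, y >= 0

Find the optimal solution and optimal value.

Feasible vertices: (0, 0), (0, 5), (4, 1), (13/3, 0)
Objective 7x + 5y at each:
  (0, 0): 0
  (0, 5): 25
  (4, 1): 33
  (13/3, 0): 91/3
Maximum is 33 at (4, 1).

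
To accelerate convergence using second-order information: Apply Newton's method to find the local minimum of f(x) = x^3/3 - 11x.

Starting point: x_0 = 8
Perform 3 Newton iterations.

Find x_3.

f(x) = x^3/3 - 11x
f'(x) = x^2 - 11, f''(x) = 2x
Newton update: x_{n+1} = x_n - (x_n^2 - 11)/(2*x_n)
Step 1: x_0 = 8, f'=53, f''=16, x_1 = 75/16
Step 2: x_1 = 75/16, f'=2809/256, f''=75/8, x_2 = 8441/2400
Step 3: x_2 = 8441/2400, f'=7890481/5760000, f''=8441/1200, x_3 = 134610481/40516800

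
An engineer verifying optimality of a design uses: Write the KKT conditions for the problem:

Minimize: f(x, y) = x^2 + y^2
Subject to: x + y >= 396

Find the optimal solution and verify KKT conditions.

KKT conditions for min x^2 + y^2 s.t. x + y >= 396:
Stationarity: 2x = mu, 2y = mu
So x = y = mu/2.
Complementary slackness: mu*(x + y - 396) = 0
Primal feasibility: x + y >= 396; dual feasibility: mu >= 0
If mu = 0 then x = y = 0, but 0 + 0 < 396 is infeasible, so the constraint is active.
Constraint active: x + y = 2*(mu/2) = 396 => mu = 396
x = y = 198, f = 78408
Verify: stationarity 2*198 = 396 = mu; primal 198 + 198 = 396 >= 396; dual mu = 396 >= 0; complementary slackness 396*(396 - 396) = 0. All KKT conditions hold.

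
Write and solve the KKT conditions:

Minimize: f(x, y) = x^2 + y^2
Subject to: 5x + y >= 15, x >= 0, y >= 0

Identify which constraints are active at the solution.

KKT conditions for min x^2 + y^2 s.t. 5x + 1y >= 15, x >= 0, y >= 0:
Stationarity: 2x = mu*5 + mu_x, 2y = mu*1 + mu_y, with mu, mu_x, mu_y >= 0
Complementary slackness: mu*(5x + y - 15) = 0, mu_x*x = 0, mu_y*y = 0
(0, 0) is infeasible (5*0 + 1*0 < 15), so if mu = 0 stationarity would force x = mu_x/2 >= 0, y = mu_y/2 >= 0 with mu_x*x = mu_y*y = 0, i.e. x = y = 0: contradiction. Hence mu > 0 and 5x + y = 15 is active.
Try x > 0, y > 0 (so mu_x = mu_y = 0): x = 5*mu/2, y = 1*mu/2
Substitute: 5*(5*mu/2) + 1*(1*mu/2) = 15
  mu*26/2 = 15 => mu = 15/13
x* = 75/26 > 0, y* = 15/26 > 0, consistent with mu_x = mu_y = 0.
f is convex and the constraints are linear, so this KKT point is the global minimum.
f* = 225/26
Active constraints: 5x + y >= 15 (holds with equality, mu = 15/13 > 0); x >= 0 and y >= 0 are inactive (mu_x = mu_y = 0).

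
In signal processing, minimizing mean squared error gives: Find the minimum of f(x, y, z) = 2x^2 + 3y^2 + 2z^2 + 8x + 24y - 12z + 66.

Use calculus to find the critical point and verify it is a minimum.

f(x,y,z) = 2x^2 + 3y^2 + 2z^2 + 8x + 24y - 12z + 66
df/dx = 4x + (8) = 0 => x = -2
df/dy = 6y + (24) = 0 => y = -4
df/dz = 4z + (-12) = 0 => z = 3
f(-2,-4,3) = 2*(-2)^2 + 3*(-4)^2 + 2*(3)^2 + 8*(-2) + 24*(-4) + -12*(3) + 66 = -8
Hessian is diagonal with entries 4, 6, 4 > 0, confirmed minimum.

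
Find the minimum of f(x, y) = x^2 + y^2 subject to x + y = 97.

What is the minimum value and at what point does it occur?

Substitute y = 97 - x into f(x,y) = x^2 + y^2:
g(x) = x^2 + (97 - x)^2 = 2x^2 - 194x + 9409
g'(x) = 4x - 194 = 0  =>  x = 97/2
y = 97 - 97/2 = 97/2
Minimum value = (97/2)^2 + (97/2)^2 = 9409/2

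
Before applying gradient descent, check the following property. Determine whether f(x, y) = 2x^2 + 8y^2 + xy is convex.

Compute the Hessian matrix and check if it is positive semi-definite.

f(x,y) = 2x^2 + 8y^2 + xy
Hessian H = [[4, 1], [1, 16]]
trace(H) = 20, det(H) = 63
Eigenvalues: (20 +/- sqrt(148)) / 2 = 16.08, 3.917
Since both eigenvalues > 0, f is convex.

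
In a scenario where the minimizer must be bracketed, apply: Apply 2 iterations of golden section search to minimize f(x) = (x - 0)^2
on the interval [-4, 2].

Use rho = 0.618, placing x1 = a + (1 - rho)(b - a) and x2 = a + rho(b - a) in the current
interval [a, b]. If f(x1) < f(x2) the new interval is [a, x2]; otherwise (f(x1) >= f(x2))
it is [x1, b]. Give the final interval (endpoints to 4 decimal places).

Golden section search for min of f(x) = (x - 0)^2 on [-4, 2].
Each step: x1 = a + (1 - rho)(b - a), x2 = a + rho(b - a); if f(x1) < f(x2) keep [a, x2], otherwise keep [x1, b].
Step 1: [-4.0000, 2.0000], x1=-1.7080 (f=2.9173), x2=-0.2920 (f=0.0853); f(x1) > f(x2) => keep [-1.7080, 2.0000]
Step 2: [-1.7080, 2.0000], x1=-0.2915 (f=0.0850), x2=0.5835 (f=0.3405); f(x1) < f(x2) => keep [-1.7080, 0.5835]
Final interval: [-1.7080, 0.5835]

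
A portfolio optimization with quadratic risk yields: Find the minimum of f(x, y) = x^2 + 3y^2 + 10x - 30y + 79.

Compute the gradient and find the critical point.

f(x,y) = x^2 + 3y^2 + 10x - 30y + 79
df/dx = 2x + (10) = 0  =>  x = -5
df/dy = 6y + (-30) = 0  =>  y = 5
f(-5, 5) = 1*(-5)^2 + 3*(5)^2 + 10*(-5) + -30*(5) + 79 = -21
Hessian is diagonal with entries 2, 6 > 0, so this is a minimum.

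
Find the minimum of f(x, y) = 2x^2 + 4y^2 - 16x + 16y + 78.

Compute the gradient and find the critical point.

f(x,y) = 2x^2 + 4y^2 - 16x + 16y + 78
df/dx = 4x + (-16) = 0  =>  x = 4
df/dy = 8y + (16) = 0  =>  y = -2
f(4, -2) = 2*(4)^2 + 4*(-2)^2 + -16*(4) + 16*(-2) + 78 = 30
Hessian is diagonal with entries 4, 8 > 0, so this is a minimum.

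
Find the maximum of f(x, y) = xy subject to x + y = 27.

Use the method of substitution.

Substitute y = 27 - x into f(x,y) = xy:
g(x) = x(27 - x) = 27x - x^2
g'(x) = 27 - 2x = 0  =>  x = 27/2
y = 27 - 27/2 = 27/2
Maximum value = (27/2) * (27/2) = 729/4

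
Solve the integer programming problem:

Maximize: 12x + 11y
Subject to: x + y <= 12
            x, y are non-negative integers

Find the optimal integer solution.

Objective: 12x + 11y, constraint: x + y <= 12
Coefficient of x is 12 >= coefficient of y is 11, so allocate the entire budget to x.
Optimal: x = 12, y = 0, value = 144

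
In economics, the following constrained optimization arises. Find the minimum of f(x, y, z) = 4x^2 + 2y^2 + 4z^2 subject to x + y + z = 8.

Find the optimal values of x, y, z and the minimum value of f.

Using Lagrange multipliers on f = 4x^2 + 2y^2 + 4z^2 with constraint x + y + z = 8:
Conditions: 2*4*x = lambda, 2*2*y = lambda, 2*4*z = lambda
So x = lambda/8, y = lambda/4, z = lambda/8
Substituting into constraint: lambda * (1/2) = 8
lambda = 16
x = 2, y = 4, z = 2
Minimum value = 64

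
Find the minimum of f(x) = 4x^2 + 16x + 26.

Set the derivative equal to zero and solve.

f(x) = 4x^2 + 16x + 26
f'(x) = 8x + (16) = 0
x = -16/8 = -2
f(-2) = 10
Since f''(x) = 8 > 0, this is a minimum.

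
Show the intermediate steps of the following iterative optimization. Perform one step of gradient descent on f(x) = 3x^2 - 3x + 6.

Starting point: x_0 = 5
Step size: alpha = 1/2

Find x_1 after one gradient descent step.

f(x) = 3x^2 - 3x + 6
f'(x) = 6x - 3
f'(5) = 6*5 + (-3) = 27
x_1 = x_0 - alpha * f'(x_0) = 5 - 1/2 * 27 = -17/2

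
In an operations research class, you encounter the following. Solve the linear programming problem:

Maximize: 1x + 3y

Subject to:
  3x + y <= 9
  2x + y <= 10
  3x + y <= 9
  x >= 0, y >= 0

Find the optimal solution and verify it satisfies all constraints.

Feasible vertices: (0, 0), (0, 9), (3, 0)
Objective 1x + 3y at each vertex:
  (0, 0): 0
  (0, 9): 27
  (3, 0): 3
Maximum is 27 at (0, 9).
Verify constraints at (x, y) = (0, 9):
  3*0 + 1*9 = 9 <= 9 (active)
  2*0 + 1*9 = 9 <= 10
  3*0 + 1*9 = 9 <= 9 (active)
  x = 0 >= 0, y = 9 >= 0. All constraints satisfied.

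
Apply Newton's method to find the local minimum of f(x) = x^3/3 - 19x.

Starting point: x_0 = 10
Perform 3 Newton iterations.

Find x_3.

f(x) = x^3/3 - 19x
f'(x) = x^2 - 19, f''(x) = 2x
Newton update: x_{n+1} = x_n - (x_n^2 - 19)/(2*x_n)
Step 1: x_0 = 10, f'=81, f''=20, x_1 = 119/20
Step 2: x_1 = 119/20, f'=6561/400, f''=119/10, x_2 = 21761/4760
Step 3: x_2 = 21761/4760, f'=43046721/22657600, f''=21761/2380, x_3 = 904035521/207164720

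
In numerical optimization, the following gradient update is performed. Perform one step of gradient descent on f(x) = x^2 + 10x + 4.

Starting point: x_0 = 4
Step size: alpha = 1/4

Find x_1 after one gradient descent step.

f(x) = x^2 + 10x + 4
f'(x) = 2x + 10
f'(4) = 2*4 + (10) = 18
x_1 = x_0 - alpha * f'(x_0) = 4 - 1/4 * 18 = -1/2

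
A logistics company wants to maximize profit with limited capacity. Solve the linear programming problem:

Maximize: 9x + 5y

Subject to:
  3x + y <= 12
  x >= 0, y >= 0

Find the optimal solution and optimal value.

The feasible region has vertices at [(0, 0), (4, 0), (0, 12)].
Checking objective 9x + 5y at each vertex:
  (0, 0): 9*0 + 5*0 = 0
  (4, 0): 9*4 + 5*0 = 36
  (0, 12): 9*0 + 5*12 = 60
Maximum is 60 at (0, 12).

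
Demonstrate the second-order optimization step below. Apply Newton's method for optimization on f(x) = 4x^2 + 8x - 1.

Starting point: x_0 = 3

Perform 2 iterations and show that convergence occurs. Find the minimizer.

f(x) = 4x^2 + 8x - 1, f'(x) = 8x + (8), f''(x) = 8
Step 1: f'(3) = 32, x_1 = 3 - 32/8 = -1
Step 2: f'(-1) = 0, x_2 = -1 (converged)
Newton's method converges in 1 step for quadratics.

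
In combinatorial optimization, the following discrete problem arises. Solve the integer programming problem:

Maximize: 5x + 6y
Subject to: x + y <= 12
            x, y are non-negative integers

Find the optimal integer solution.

Objective: 5x + 6y, constraint: x + y <= 12
Coefficient of y is 6 > coefficient of x is 5, so allocate the entire budget to y.
Optimal: x = 0, y = 12, value = 72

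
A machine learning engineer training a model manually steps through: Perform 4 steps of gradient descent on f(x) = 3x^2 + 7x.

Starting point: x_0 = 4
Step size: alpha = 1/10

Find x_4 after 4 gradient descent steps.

f(x) = 3x^2 + 7x, f'(x) = 6x + (7)
Step 1: f'(4) = 31, x_1 = 4 - 1/10 * 31 = 9/10
Step 2: f'(9/10) = 62/5, x_2 = 9/10 - 1/10 * 62/5 = -17/50
Step 3: f'(-17/50) = 124/25, x_3 = -17/50 - 1/10 * 124/25 = -209/250
Step 4: f'(-209/250) = 248/125, x_4 = -209/250 - 1/10 * 248/125 = -1293/1250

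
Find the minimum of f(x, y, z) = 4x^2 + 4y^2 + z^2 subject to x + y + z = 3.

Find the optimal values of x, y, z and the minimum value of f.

Using Lagrange multipliers on f = 4x^2 + 4y^2 + z^2 with constraint x + y + z = 3:
Conditions: 2*4*x = lambda, 2*4*y = lambda, 2*1*z = lambda
So x = lambda/8, y = lambda/8, z = lambda/2
Substituting into constraint: lambda * (3/4) = 3
lambda = 4
x = 1/2, y = 1/2, z = 2
Minimum value = 6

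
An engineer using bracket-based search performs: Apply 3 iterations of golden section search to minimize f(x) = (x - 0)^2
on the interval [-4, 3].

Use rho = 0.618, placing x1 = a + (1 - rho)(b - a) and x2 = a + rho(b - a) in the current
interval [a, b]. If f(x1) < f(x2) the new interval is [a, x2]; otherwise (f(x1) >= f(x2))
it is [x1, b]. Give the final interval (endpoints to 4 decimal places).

Golden section search for min of f(x) = (x - 0)^2 on [-4, 3].
Each step: x1 = a + (1 - rho)(b - a), x2 = a + rho(b - a); if f(x1) < f(x2) keep [a, x2], otherwise keep [x1, b].
Step 1: [-4.0000, 3.0000], x1=-1.3260 (f=1.7583), x2=0.3260 (f=0.1063); f(x1) > f(x2) => keep [-1.3260, 3.0000]
Step 2: [-1.3260, 3.0000], x1=0.3265 (f=0.1066), x2=1.3475 (f=1.8157); f(x1) < f(x2) => keep [-1.3260, 1.3475]
Step 3: [-1.3260, 1.3475], x1=-0.3047 (f=0.0929), x2=0.3262 (f=0.1064); f(x1) < f(x2) => keep [-1.3260, 0.3262]
Final interval: [-1.3260, 0.3262]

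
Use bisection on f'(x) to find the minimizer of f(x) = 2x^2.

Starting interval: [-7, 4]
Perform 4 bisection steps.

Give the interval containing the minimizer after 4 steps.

Finding critical point of f(x) = 2x^2 using bisection on f'(x) = 4x + 0.
f'(x) = 0 when x = 0.
Starting interval: [-7, 4]
Step 1: mid = -3/2, f'(mid) = -6, new interval = [-3/2, 4]
Step 2: mid = 5/4, f'(mid) = 5, new interval = [-3/2, 5/4]
Step 3: mid = -1/8, f'(mid) = -1/2, new interval = [-1/8, 5/4]
Step 4: mid = 9/16, f'(mid) = 9/4, new interval = [-1/8, 9/16]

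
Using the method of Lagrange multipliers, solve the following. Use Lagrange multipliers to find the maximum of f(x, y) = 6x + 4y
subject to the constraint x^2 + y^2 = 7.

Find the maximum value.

Set up Lagrange conditions: grad f = lambda * grad g
  6 = 2*lambda*x
  4 = 2*lambda*y
From these: x/y = 6/4, so x = 6t, y = 4t for some t.
Substitute into constraint: (6t)^2 + (4t)^2 = 7
  t^2 * 52 = 7
  t = sqrt(7/52)
Maximum = 6*x + 4*y = (6^2 + 4^2)*t = 52 * sqrt(7/52) = sqrt(364)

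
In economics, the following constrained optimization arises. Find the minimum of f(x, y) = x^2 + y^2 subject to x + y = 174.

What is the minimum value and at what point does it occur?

Substitute y = 174 - x into f(x,y) = x^2 + y^2:
g(x) = x^2 + (174 - x)^2 = 2x^2 - 348x + 30276
g'(x) = 4x - 348 = 0  =>  x = 87
y = 174 - 87 = 87
Minimum value = 87^2 + 87^2 = 15138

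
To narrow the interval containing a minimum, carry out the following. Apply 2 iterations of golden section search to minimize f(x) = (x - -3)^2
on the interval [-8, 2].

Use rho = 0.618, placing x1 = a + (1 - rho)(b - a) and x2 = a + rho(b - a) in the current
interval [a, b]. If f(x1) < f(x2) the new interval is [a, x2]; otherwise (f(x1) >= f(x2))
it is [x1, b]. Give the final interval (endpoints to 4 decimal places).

Golden section search for min of f(x) = (x - -3)^2 on [-8, 2].
Each step: x1 = a + (1 - rho)(b - a), x2 = a + rho(b - a); if f(x1) < f(x2) keep [a, x2], otherwise keep [x1, b].
Step 1: [-8.0000, 2.0000], x1=-4.1800 (f=1.3924), x2=-1.8200 (f=1.3924); f(x1) = f(x2) (tie, not '<') => keep [-4.1800, 2.0000]
Step 2: [-4.1800, 2.0000], x1=-1.8192 (f=1.3942), x2=-0.3608 (f=6.9656); f(x1) < f(x2) => keep [-4.1800, -0.3608]
Final interval: [-4.1800, -0.3608]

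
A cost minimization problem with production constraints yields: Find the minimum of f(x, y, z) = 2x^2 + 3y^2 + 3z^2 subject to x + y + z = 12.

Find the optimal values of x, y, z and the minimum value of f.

Using Lagrange multipliers on f = 2x^2 + 3y^2 + 3z^2 with constraint x + y + z = 12:
Conditions: 2*2*x = lambda, 2*3*y = lambda, 2*3*z = lambda
So x = lambda/4, y = lambda/6, z = lambda/6
Substituting into constraint: lambda * (7/12) = 12
lambda = 144/7
x = 36/7, y = 24/7, z = 24/7
Minimum value = 864/7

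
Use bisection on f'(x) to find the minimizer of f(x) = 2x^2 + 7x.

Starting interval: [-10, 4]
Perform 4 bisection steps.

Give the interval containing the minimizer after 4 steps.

Finding critical point of f(x) = 2x^2 + 7x using bisection on f'(x) = 4x + 7.
f'(x) = 0 when x = -7/4.
Starting interval: [-10, 4]
Step 1: mid = -3, f'(mid) = -5, new interval = [-3, 4]
Step 2: mid = 1/2, f'(mid) = 9, new interval = [-3, 1/2]
Step 3: mid = -5/4, f'(mid) = 2, new interval = [-3, -5/4]
Step 4: mid = -17/8, f'(mid) = -3/2, new interval = [-17/8, -5/4]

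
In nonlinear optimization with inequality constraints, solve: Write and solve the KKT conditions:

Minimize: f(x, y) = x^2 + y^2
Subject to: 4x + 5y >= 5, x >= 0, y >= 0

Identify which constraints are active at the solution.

KKT conditions for min x^2 + y^2 s.t. 4x + 5y >= 5, x >= 0, y >= 0:
Stationarity: 2x = mu*4 + mu_x, 2y = mu*5 + mu_y, with mu, mu_x, mu_y >= 0
Complementary slackness: mu*(4x + 5y - 5) = 0, mu_x*x = 0, mu_y*y = 0
(0, 0) is infeasible (4*0 + 5*0 < 5), so if mu = 0 stationarity would force x = mu_x/2 >= 0, y = mu_y/2 >= 0 with mu_x*x = mu_y*y = 0, i.e. x = y = 0: contradiction. Hence mu > 0 and 4x + 5y = 5 is active.
Try x > 0, y > 0 (so mu_x = mu_y = 0): x = 4*mu/2, y = 5*mu/2
Substitute: 4*(4*mu/2) + 5*(5*mu/2) = 5
  mu*41/2 = 5 => mu = 10/41
x* = 20/41 > 0, y* = 25/41 > 0, consistent with mu_x = mu_y = 0.
f is convex and the constraints are linear, so this KKT point is the global minimum.
f* = 25/41
Active constraints: 4x + 5y >= 5 (holds with equality, mu = 10/41 > 0); x >= 0 and y >= 0 are inactive (mu_x = mu_y = 0).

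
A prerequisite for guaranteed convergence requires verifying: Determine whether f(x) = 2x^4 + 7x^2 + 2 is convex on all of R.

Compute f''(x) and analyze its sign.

f(x) = 2x^4 + 7x^2 + 2
f'(x) = 8x^3 + 14x
f''(x) = 24x^2 + 14
f''(x) = 24x^2 + 14 >= 14 > 0 for all x
Therefore, f is convex on R.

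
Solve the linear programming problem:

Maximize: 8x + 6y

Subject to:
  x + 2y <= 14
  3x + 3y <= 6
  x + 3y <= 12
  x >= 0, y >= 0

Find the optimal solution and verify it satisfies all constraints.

Feasible vertices: (0, 0), (0, 2), (2, 0)
Objective 8x + 6y at each vertex:
  (0, 0): 0
  (0, 2): 12
  (2, 0): 16
Maximum is 16 at (2, 0).
Verify constraints at (x, y) = (2, 0):
  1*2 + 2*0 = 2 <= 14
  3*2 + 3*0 = 6 <= 6 (active)
  1*2 + 3*0 = 2 <= 12
  x = 2 >= 0, y = 0 >= 0. All constraints satisfied.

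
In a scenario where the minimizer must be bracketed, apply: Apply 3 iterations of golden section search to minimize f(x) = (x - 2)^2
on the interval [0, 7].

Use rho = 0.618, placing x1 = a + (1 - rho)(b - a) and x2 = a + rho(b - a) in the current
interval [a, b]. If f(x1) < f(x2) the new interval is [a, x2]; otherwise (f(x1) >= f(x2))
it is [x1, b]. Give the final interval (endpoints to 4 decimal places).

Golden section search for min of f(x) = (x - 2)^2 on [0, 7].
Each step: x1 = a + (1 - rho)(b - a), x2 = a + rho(b - a); if f(x1) < f(x2) keep [a, x2], otherwise keep [x1, b].
Step 1: [0.0000, 7.0000], x1=2.6740 (f=0.4543), x2=4.3260 (f=5.4103); f(x1) < f(x2) => keep [0.0000, 4.3260]
Step 2: [0.0000, 4.3260], x1=1.6525 (f=0.1207), x2=2.6735 (f=0.4536); f(x1) < f(x2) => keep [0.0000, 2.6735]
Step 3: [0.0000, 2.6735], x1=1.0213 (f=0.9579), x2=1.6522 (f=0.1210); f(x1) > f(x2) => keep [1.0213, 2.6735]
Final interval: [1.0213, 2.6735]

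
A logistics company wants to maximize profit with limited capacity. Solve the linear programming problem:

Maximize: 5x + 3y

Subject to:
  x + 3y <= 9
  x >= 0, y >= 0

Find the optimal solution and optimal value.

The feasible region has vertices at [(0, 0), (9, 0), (0, 3)].
Checking objective 5x + 3y at each vertex:
  (0, 0): 5*0 + 3*0 = 0
  (9, 0): 5*9 + 3*0 = 45
  (0, 3): 5*0 + 3*3 = 9
Maximum is 45 at (9, 0).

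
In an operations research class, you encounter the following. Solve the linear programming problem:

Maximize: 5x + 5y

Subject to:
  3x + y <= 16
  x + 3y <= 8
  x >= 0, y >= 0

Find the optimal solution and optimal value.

Feasible vertices: (0, 0), (0, 8/3), (5, 1), (16/3, 0)
Objective 5x + 5y at each:
  (0, 0): 0
  (0, 8/3): 40/3
  (5, 1): 30
  (16/3, 0): 80/3
Maximum is 30 at (5, 1).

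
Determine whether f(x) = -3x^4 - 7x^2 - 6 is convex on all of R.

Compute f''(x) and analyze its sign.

f(x) = -3x^4 - 7x^2 - 6
f'(x) = -12x^3 + -14x
f''(x) = -36x^2 + -14
f''(x) = -36x^2 + -14 <= -14 < 0 for all x
Therefore, f is concave on R.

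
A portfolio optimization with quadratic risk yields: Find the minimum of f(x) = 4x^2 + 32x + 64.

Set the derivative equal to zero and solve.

f(x) = 4x^2 + 32x + 64
f'(x) = 8x + (32) = 0
x = -32/8 = -4
f(-4) = 0
Since f''(x) = 8 > 0, this is a minimum.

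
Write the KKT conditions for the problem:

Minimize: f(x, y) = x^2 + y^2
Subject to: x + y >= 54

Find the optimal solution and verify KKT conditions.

KKT conditions for min x^2 + y^2 s.t. x + y >= 54:
Stationarity: 2x = mu, 2y = mu
So x = y = mu/2.
Complementary slackness: mu*(x + y - 54) = 0
Primal feasibility: x + y >= 54; dual feasibility: mu >= 0
If mu = 0 then x = y = 0, but 0 + 0 < 54 is infeasible, so the constraint is active.
Constraint active: x + y = 2*(mu/2) = 54 => mu = 54
x = y = 27, f = 1458
Verify: stationarity 2*27 = 54 = mu; primal 27 + 27 = 54 >= 54; dual mu = 54 >= 0; complementary slackness 54*(54 - 54) = 0. All KKT conditions hold.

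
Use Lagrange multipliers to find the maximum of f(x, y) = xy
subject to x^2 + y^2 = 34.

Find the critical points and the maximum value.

Lagrange conditions: y = 2*lambda*x and x = 2*lambda*y
If x = 0 then y = 0, violating the constraint, so x, y != 0.
Dividing: y/x = x/y => x^2 = y^2 => y = x or y = -x
Constraint: 2x^2 = 34 => x^2 = 17 => x = +/-sqrt(17)
Critical points: (sqrt(17), sqrt(17)), (-sqrt(17), -sqrt(17)), (sqrt(17), -sqrt(17)), (-sqrt(17), sqrt(17))
  y = x:  xy = x^2 = 17  at (sqrt(17), sqrt(17)) and (-sqrt(17), -sqrt(17))
  y = -x: xy = -x^2 = -17 at (sqrt(17), -sqrt(17)) and (-sqrt(17), sqrt(17))
Maximum xy = 17 at (sqrt(17), sqrt(17)) and (-sqrt(17), -sqrt(17))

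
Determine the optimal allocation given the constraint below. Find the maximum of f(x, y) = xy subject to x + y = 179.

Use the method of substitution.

Substitute y = 179 - x into f(x,y) = xy:
g(x) = x(179 - x) = 179x - x^2
g'(x) = 179 - 2x = 0  =>  x = 179/2
y = 179 - 179/2 = 179/2
Maximum value = (179/2) * (179/2) = 32041/4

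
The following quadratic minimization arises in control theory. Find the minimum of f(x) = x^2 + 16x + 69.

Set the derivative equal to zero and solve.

f(x) = x^2 + 16x + 69
f'(x) = 2x + (16) = 0
x = -16/2 = -8
f(-8) = 5
Since f''(x) = 2 > 0, this is a minimum.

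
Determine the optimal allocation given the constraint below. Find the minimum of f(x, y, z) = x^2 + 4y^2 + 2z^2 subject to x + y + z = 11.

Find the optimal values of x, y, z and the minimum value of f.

Using Lagrange multipliers on f = x^2 + 4y^2 + 2z^2 with constraint x + y + z = 11:
Conditions: 2*1*x = lambda, 2*4*y = lambda, 2*2*z = lambda
So x = lambda/2, y = lambda/8, z = lambda/4
Substituting into constraint: lambda * (7/8) = 11
lambda = 88/7
x = 44/7, y = 11/7, z = 22/7
Minimum value = 484/7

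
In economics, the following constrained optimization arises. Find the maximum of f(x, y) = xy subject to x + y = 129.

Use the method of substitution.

Substitute y = 129 - x into f(x,y) = xy:
g(x) = x(129 - x) = 129x - x^2
g'(x) = 129 - 2x = 0  =>  x = 129/2
y = 129 - 129/2 = 129/2
Maximum value = (129/2) * (129/2) = 16641/4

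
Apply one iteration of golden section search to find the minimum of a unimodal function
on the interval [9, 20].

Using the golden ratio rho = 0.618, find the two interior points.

Golden section search on [9, 20].
Golden ratio rho = 0.618 (approx).
Interior points:
  x_1 = 9 + (1-0.618)*11 = 13.2020
  x_2 = 9 + 0.618*11 = 15.7980
Compare f(x_1) and f(x_2) to determine which subinterval to keep.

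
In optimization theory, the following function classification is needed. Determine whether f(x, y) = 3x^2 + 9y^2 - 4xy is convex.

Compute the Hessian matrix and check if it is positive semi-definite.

f(x,y) = 3x^2 + 9y^2 - 4xy
Hessian H = [[6, -4], [-4, 18]]
trace(H) = 24, det(H) = 92
Eigenvalues: (24 +/- sqrt(208)) / 2 = 19.21, 4.789
Since both eigenvalues > 0, f is convex.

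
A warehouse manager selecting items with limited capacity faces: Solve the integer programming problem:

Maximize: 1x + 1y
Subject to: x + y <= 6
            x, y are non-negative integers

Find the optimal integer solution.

Objective: 1x + 1y, constraint: x + y <= 6
Coefficient of x is 1 >= coefficient of y is 1, so allocate the entire budget to x.
Optimal: x = 6, y = 0, value = 6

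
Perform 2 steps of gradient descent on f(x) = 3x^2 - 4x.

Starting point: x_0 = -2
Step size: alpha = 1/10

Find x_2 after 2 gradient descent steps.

f(x) = 3x^2 - 4x, f'(x) = 6x + (-4)
Step 1: f'(-2) = -16, x_1 = -2 - 1/10 * -16 = -2/5
Step 2: f'(-2/5) = -32/5, x_2 = -2/5 - 1/10 * -32/5 = 6/25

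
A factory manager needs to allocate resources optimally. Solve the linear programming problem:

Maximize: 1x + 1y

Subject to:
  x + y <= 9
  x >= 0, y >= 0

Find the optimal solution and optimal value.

The feasible region has vertices at [(0, 0), (9, 0), (0, 9)].
Checking objective 1x + 1y at each vertex:
  (0, 0): 1*0 + 1*0 = 0
  (9, 0): 1*9 + 1*0 = 9
  (0, 9): 1*0 + 1*9 = 9
Maximum is 9 at (9, 0).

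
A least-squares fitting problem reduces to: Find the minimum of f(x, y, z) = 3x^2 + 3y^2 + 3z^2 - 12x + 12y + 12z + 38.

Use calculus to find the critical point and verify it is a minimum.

f(x,y,z) = 3x^2 + 3y^2 + 3z^2 - 12x + 12y + 12z + 38
df/dx = 6x + (-12) = 0 => x = 2
df/dy = 6y + (12) = 0 => y = -2
df/dz = 6z + (12) = 0 => z = -2
f(2,-2,-2) = 3*(2)^2 + 3*(-2)^2 + 3*(-2)^2 + -12*(2) + 12*(-2) + 12*(-2) + 38 = 2
Hessian is diagonal with entries 6, 6, 6 > 0, confirmed minimum.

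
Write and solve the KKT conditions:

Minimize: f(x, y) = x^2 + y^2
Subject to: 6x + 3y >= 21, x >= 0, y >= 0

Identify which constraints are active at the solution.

KKT conditions for min x^2 + y^2 s.t. 6x + 3y >= 21, x >= 0, y >= 0:
Stationarity: 2x = mu*6 + mu_x, 2y = mu*3 + mu_y, with mu, mu_x, mu_y >= 0
Complementary slackness: mu*(6x + 3y - 21) = 0, mu_x*x = 0, mu_y*y = 0
(0, 0) is infeasible (6*0 + 3*0 < 21), so if mu = 0 stationarity would force x = mu_x/2 >= 0, y = mu_y/2 >= 0 with mu_x*x = mu_y*y = 0, i.e. x = y = 0: contradiction. Hence mu > 0 and 6x + 3y = 21 is active.
Try x > 0, y > 0 (so mu_x = mu_y = 0): x = 6*mu/2, y = 3*mu/2
Substitute: 6*(6*mu/2) + 3*(3*mu/2) = 21
  mu*45/2 = 21 => mu = 14/15
x* = 14/5 > 0, y* = 7/5 > 0, consistent with mu_x = mu_y = 0.
f is convex and the constraints are linear, so this KKT point is the global minimum.
f* = 49/5
Active constraints: 6x + 3y >= 21 (holds with equality, mu = 14/15 > 0); x >= 0 and y >= 0 are inactive (mu_x = mu_y = 0).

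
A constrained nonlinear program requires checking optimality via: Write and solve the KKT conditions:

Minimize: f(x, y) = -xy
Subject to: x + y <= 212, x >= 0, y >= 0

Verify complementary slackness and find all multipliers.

Problem: min -xy s.t. x + y <= 212 (multiplier lambda), x >= 0 (mu_x), y >= 0 (mu_y)
KKT stationarity: -y + lambda - mu_x = 0, -x + lambda - mu_y = 0, with lambda, mu_x, mu_y >= 0
Complementary slackness: lambda*(x + y - 212) = 0, mu_x*x = 0, mu_y*y = 0
If lambda = 0: y = -mu_x <= 0 and x = -mu_y <= 0 force x = y = 0 with f = 0; but x = y = 106 is feasible with f = -11236 < 0, so this is not the minimum. Hence lambda > 0 and x + y = 212.
Try x > 0, y > 0 (so mu_x = mu_y = 0): y = lambda, x = lambda => x = y = lambda
x + y = 212 => 2*lambda = 212 => lambda = 106
x* = y* = 106 > 0, consistent with mu_x = mu_y = 0.
(Any feasible point with x = 0 or y = 0 has f = 0 > -11236, so the minimum is not on those boundaries.)
min(-xy) = -11236 (i.e. max xy = 11236)
Multipliers: lambda = 106, mu_x = 0, mu_y = 0
Complementary slackness: lambda*(x + y - 212) = 106*(106 + 106 - 212) = 0, mu_x*x = 0*106 = 0, mu_y*y = 0*106 = 0. Satisfied.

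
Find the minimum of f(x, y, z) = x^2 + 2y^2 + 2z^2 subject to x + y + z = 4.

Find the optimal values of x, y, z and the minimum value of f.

Using Lagrange multipliers on f = x^2 + 2y^2 + 2z^2 with constraint x + y + z = 4:
Conditions: 2*1*x = lambda, 2*2*y = lambda, 2*2*z = lambda
So x = lambda/2, y = lambda/4, z = lambda/4
Substituting into constraint: lambda * (1) = 4
lambda = 4
x = 2, y = 1, z = 1
Minimum value = 8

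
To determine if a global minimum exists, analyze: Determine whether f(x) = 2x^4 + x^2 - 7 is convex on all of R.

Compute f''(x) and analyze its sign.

f(x) = 2x^4 + x^2 - 7
f'(x) = 8x^3 + 2x
f''(x) = 24x^2 + 2
f''(x) = 24x^2 + 2 >= 2 > 0 for all x
Therefore, f is convex on R.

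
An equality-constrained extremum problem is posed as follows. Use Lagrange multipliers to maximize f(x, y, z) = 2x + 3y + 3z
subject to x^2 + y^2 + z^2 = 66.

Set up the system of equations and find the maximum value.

Lagrange conditions: 2 = 2*lambda*x, 3 = 2*lambda*y, 3 = 2*lambda*z
So x:2 = y:3 = z:3, i.e. x = 2t, y = 3t, z = 3t
Constraint: t^2*(2^2 + 3^2 + 3^2) = 66
  t^2 * 22 = 66  =>  t = sqrt(3)
Maximum = 2*2t + 3*3t + 3*3t = 22*sqrt(3) = sqrt(1452)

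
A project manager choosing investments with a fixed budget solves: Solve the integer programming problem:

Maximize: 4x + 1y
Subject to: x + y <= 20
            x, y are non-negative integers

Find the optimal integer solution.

Objective: 4x + 1y, constraint: x + y <= 20
Coefficient of x is 4 >= coefficient of y is 1, so allocate the entire budget to x.
Optimal: x = 20, y = 0, value = 80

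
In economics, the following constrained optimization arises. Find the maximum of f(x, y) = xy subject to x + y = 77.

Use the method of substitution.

Substitute y = 77 - x into f(x,y) = xy:
g(x) = x(77 - x) = 77x - x^2
g'(x) = 77 - 2x = 0  =>  x = 77/2
y = 77 - 77/2 = 77/2
Maximum value = (77/2) * (77/2) = 5929/4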